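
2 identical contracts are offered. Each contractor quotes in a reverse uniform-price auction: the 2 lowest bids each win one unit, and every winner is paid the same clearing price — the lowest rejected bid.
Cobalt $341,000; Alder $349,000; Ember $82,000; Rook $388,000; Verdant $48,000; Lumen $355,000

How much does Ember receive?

Ember is paid $341,000

Bids ranked low→high: 48,000 (Verdant), 82,000 (Ember), 341,000 (Cobalt), 349,000 (Alder), …
The 2 lowest are Verdant, Ember.
Clearing price = lowest rejected bid = $341,000.
Ember wins → is paid $341,000.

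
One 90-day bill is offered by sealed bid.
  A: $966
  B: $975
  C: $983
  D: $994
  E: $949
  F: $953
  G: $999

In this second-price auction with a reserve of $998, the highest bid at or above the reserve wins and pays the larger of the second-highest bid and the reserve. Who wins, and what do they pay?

G pays $998

Bids in order: 999 (G) > 994 (D) > 983 (C) > 975 (B) > 966 (A) > 953 (F) > …
G has the top bid at or above the reserve ($999).
Second-highest bid $994 is below the reserve $998, so the reserve binds → payment $998.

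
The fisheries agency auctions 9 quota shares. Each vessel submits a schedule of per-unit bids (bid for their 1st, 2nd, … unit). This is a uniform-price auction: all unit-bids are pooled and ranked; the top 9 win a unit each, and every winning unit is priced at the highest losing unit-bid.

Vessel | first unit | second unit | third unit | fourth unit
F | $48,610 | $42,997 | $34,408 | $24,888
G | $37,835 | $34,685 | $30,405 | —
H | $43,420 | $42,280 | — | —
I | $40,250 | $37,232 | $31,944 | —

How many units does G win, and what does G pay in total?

Merging the schedules and taking the best 9: 48,610 (F-1), 43,420 (H-1), 42,997 (F-2), 42,280 (H-2), 40,250 (I-1), 37,835 (G-1), 37,232 (I-2), 34,685 (G-2), 34,408 (F-3)
Highest rejected unit-bid = $31,944.
G wins 2 unit(s) at $31,944 each.

G: 2 units, pays $63,888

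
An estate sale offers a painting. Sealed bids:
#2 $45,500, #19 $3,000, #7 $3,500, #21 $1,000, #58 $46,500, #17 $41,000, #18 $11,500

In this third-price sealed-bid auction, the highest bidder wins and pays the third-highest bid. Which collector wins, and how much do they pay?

#58 pays $41,000

Bids ranked: 46,500 (#58) > 45,500 (#2) > 41,000 (#17) > 11,500 (#18) > 3,500 (#7) > 3,000 (#19) > …
#58 is highest; pays the third-highest bid, $41,000.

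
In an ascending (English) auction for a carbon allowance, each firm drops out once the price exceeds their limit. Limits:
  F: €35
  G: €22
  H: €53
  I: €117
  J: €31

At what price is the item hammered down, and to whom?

Sorting limits: 117 (I) > 53 (H) > 35 (F) > 31 (J) > 22 (G)
Once the price passes €53, only I is left; the hammer falls at H's limit of €53.

I wins at €53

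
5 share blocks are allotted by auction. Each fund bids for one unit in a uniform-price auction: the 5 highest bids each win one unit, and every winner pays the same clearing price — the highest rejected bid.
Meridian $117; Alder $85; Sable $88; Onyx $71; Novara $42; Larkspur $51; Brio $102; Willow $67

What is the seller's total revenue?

Total revenue: $335

Ordering the bids: 117 (Meridian), 102 (Brio), 88 (Sable), 85 (Alder), 71 (Onyx), 67 (Willow), 51 (Larkspur), …
The 5 highest are Meridian, Brio, Sable, Alder, Onyx.
Highest unsuccessful bid: $67 → clearing price.
Total revenue = 5 × $67 = $335.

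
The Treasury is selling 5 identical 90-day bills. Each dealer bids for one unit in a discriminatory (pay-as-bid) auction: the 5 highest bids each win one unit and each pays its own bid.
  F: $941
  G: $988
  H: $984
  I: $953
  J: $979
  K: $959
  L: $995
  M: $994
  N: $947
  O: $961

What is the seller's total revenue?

Total revenue: $4,940

Sorting: 995 (L), 994 (M), 988 (G), 984 (H), 979 (J), 961 (O), 959 (K), …
The 5 highest are L, M, G, H, J.
Total revenue = 995 + 994 + 988 + 984 + 979 = $4,940.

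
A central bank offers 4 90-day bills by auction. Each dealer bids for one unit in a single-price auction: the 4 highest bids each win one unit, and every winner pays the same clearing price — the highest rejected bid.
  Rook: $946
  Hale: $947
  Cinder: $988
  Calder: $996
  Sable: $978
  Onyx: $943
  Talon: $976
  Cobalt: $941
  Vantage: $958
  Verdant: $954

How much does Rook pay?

Ordering the bids: 996 (Calder), 988 (Cinder), 978 (Sable), 976 (Talon), 958 (Vantage), 954 (Verdant), …
Top 4: Calder, Cinder, Sable, Talon.
Clearing price = highest rejected bid = $958.
Rook does not win → pays $0.

Rook pays $0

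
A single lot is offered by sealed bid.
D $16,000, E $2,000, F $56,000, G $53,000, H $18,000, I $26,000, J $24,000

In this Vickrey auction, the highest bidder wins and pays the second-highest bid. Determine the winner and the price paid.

F pays $53,000

Rule: the highest bidder wins and pays the second-highest bid.
Sorting bids: 56,000 (F) > 53,000 (G) > 26,000 (I) > 24,000 (J) > 18,000 (H) > 16,000 (D) > …
F is highest; pays the second-highest bid, $53,000.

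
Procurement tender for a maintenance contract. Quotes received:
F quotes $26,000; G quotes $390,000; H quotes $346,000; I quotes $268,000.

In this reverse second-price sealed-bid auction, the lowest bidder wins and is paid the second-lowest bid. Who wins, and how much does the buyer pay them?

F is paid $268,000

Bids in order: 26,000 (F) < 268,000 (I) < 346,000 (H) < 390,000 (G)
F wins with the lowest bid; price is set by the runner-up at $268,000.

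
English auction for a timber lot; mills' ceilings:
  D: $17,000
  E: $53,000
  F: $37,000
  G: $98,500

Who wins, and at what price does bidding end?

Sorting limits: 98,500 (G) > 53,000 (E) > 37,000 (F) > 17,000 (D)
Bidding ends when E exits at $53,000; G takes it.

G wins at $53,000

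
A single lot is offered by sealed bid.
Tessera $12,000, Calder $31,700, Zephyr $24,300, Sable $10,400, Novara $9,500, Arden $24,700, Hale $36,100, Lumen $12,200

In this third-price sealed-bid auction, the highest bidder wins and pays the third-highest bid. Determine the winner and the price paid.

Hale pays $24,700

Bids in order: 36,100 (Hale) > 31,700 (Calder) > 24,700 (Arden) > 24,300 (Zephyr) > 12,200 (Lumen) > 12,000 (Tessera) > …
Hale wins; payment is bid #3 in the ranking = $24,700.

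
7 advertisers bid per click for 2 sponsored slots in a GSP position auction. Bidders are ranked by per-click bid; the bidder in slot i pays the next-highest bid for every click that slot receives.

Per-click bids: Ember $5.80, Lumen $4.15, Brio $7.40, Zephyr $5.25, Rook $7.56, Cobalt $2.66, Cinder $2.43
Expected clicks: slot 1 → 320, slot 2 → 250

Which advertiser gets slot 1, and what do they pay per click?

Per-click bids in order: $7.56 (Rook) > $7.40 (Brio) > $5.80 (Ember) > …
Slot 1 goes to the first-ranked bidder, Rook, who pays the next bid down: $7.40/click.

Rook; $7.40 per click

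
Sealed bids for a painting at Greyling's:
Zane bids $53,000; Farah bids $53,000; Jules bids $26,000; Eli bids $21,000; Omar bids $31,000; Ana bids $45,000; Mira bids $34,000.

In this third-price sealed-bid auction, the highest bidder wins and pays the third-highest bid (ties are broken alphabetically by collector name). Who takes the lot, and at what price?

Farah pays $45,000

Bids ranked: 53,000 (Farah) > 53,000 (Zane) > 45,000 (Ana) > 34,000 (Mira) > 31,000 (Omar) > 26,000 (Jules) > …
Tie at $53,000 → Farah wins by tie-break.
Farah is highest; pays the third-highest bid, $45,000.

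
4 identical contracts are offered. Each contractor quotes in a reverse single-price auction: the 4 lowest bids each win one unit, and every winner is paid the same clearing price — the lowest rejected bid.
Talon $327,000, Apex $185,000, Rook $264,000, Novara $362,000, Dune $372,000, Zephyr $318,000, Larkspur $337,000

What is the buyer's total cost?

Total cost: $1,348,000

Sorting: 185,000 (Apex), 264,000 (Rook), 318,000 (Zephyr), 327,000 (Talon), 337,000 (Larkspur), 362,000 (Novara), …
Winners (4 units): Apex, Rook, Zephyr, Talon.
Lowest unsuccessful bid: $337,000 → clearing price.
Total cost = 4 × $337,000 = $1,348,000.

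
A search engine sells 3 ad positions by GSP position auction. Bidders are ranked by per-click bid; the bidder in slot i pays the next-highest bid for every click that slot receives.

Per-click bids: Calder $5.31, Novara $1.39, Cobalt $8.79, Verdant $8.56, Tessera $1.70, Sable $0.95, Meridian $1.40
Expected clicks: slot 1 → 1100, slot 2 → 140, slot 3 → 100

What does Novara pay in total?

Per-click bids in order: $8.79 (Cobalt) > $8.56 (Verdant) > $5.31 (Calder) > $1.70 (Tessera) > …
Novara ranks below slot 3 → no slot, pays nothing.

Novara pays $0.00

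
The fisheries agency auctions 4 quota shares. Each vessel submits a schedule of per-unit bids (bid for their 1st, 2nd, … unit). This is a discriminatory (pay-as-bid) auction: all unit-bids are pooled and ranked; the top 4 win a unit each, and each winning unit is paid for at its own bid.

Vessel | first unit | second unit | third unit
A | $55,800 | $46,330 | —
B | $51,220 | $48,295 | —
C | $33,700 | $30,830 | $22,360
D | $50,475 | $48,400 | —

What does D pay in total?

D pays $98,875

All unit-bids, highest first — top 4: 55,800 (A-1), 51,220 (B-1), 50,475 (D-1), 48,400 (D-2)
Next rejected bid: $48,295 (not a price — pay-as-bid).
D's winning unit-bids: 50,475 + 48,400 = $98,875.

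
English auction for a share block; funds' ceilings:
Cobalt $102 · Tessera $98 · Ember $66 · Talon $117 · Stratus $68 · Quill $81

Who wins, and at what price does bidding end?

Limits ranked: 117 (Talon) > 102 (Cobalt) > 98 (Tessera) > 81 (Quill) > 68 (Stratus) > 66 (Ember)
Once the price passes $102, only Talon is left; the hammer falls at Cobalt's limit of $102.

Talon wins at $102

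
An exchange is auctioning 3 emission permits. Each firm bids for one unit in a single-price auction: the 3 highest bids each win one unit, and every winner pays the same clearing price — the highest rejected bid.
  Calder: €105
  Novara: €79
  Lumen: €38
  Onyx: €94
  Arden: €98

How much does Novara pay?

Ordering the bids: 105 (Calder), 98 (Arden), 94 (Onyx), 79 (Novara), 38 (Lumen)
Top 3: Calder, Arden, Onyx.
Highest unsuccessful bid: €79 → clearing price.
Novara does not win → pays €0.

Novara pays €0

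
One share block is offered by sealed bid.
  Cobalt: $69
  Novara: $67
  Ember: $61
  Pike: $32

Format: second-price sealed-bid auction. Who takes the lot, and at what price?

Cobalt pays $67

Bids ranked: 69 (Cobalt) > 67 (Novara) > 61 (Ember) > 32 (Pike)
Second-price: Cobalt pays Novara's bid of $67.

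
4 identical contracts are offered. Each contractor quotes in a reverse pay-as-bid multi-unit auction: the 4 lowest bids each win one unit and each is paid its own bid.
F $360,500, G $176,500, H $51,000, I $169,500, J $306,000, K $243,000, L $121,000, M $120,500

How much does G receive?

G is paid $0

Sorting: 51,000 (H), 120,500 (M), 121,000 (L), 169,500 (I), 176,500 (G), 243,000 (K), …
Winners (4 units): H, M, L, I.
G does not win → $0.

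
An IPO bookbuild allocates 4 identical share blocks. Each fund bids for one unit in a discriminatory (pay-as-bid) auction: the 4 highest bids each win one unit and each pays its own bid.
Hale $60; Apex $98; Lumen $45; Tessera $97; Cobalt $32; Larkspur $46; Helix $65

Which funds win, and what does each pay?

Bids ranked high→low: 98 (Apex), 97 (Tessera), 65 (Helix), 60 (Hale), 46 (Larkspur), 45 (Lumen), …
The 4 highest are Apex, Tessera, Helix, Hale.
Each winner pays its own bid: Apex $98, Tessera $97, Helix $65, Hale $60.

Apex $98, Tessera $97, Helix $65, Hale $60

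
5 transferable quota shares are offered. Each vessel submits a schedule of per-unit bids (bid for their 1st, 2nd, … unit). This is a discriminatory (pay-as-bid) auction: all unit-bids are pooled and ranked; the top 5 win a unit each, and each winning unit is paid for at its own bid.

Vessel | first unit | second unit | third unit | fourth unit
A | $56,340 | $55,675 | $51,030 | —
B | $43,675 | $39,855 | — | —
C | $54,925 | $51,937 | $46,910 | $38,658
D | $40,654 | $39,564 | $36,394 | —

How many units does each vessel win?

Pooled unit-bids ranked (top 5): 56,340 (A-1), 55,675 (A-2), 54,925 (C-1), 51,937 (C-2), 51,030 (A-3)
Next rejected bid: $46,910 (not a price — pay-as-bid).
Allocation: A 3, C 2.

A 3, C 2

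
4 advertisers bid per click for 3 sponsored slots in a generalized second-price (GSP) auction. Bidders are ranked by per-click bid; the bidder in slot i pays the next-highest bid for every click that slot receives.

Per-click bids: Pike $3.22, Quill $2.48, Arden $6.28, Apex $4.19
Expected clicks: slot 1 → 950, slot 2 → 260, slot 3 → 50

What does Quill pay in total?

Ranked by bid: $6.28 (Arden) > $4.19 (Apex) > $3.22 (Pike) > $2.48 (Quill)
Quill ranks below slot 3 → no slot, pays nothing.

Quill pays $0.00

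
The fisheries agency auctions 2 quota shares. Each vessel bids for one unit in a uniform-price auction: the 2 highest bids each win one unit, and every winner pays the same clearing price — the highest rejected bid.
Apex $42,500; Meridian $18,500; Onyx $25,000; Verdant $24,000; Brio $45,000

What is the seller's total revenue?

Sorting: 45,000 (Brio), 42,500 (Apex), 25,000 (Onyx), 24,000 (Verdant), …
Top 2: Brio, Apex.
First losing bid is Onyx's $25,000, which sets the uniform price.
Total revenue = 2 × $25,000 = $50,000.

Total revenue: $50,000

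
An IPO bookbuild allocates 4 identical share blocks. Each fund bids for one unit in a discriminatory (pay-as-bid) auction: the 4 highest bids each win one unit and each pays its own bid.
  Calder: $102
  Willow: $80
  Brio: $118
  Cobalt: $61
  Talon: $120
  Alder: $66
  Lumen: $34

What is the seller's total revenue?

Ordering the bids: 120 (Talon), 118 (Brio), 102 (Calder), 80 (Willow), 66 (Alder), 61 (Cobalt), …
The 4 highest are Talon, Brio, Calder, Willow.
Total revenue = 120 + 118 + 102 + 80 = $420.

Total revenue: $420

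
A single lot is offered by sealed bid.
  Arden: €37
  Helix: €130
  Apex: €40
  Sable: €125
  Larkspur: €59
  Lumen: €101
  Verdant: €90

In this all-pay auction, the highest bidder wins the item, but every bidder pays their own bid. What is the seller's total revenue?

Total revenue: €582

All-pay auction: the highest bidder wins the item, but every bidder pays their own bid.
Bids in order: 130 (Helix) > 125 (Sable) > 101 (Lumen) > 90 (Verdant) > 59 (Larkspur) > 40 (Apex) > …
Every bidder forfeits their bid regardless of winning.
Revenue = 37 + 130 + 40 + 125 + 59 + 101 + 90 = €582.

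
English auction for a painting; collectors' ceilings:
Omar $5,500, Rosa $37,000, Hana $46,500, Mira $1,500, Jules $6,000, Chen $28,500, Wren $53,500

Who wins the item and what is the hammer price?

Wren wins at $46,500

Ascending (English) auction: the price rises until one bidder remains; the winner pays the price at which the last rival dropped out.
Sorting limits: 53,500 (Wren) > 46,500 (Hana) > 37,000 (Rosa) > 28,500 (Chen) > 6,000 (Jules) > 5,500 (Omar) > …
Hana is the last rival to drop out, at $46,500; Wren remains and wins at that price.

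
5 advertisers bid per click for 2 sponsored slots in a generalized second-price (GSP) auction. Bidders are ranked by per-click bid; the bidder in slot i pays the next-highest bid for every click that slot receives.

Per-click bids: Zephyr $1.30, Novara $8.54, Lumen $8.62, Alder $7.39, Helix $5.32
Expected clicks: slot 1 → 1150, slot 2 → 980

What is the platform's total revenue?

Total revenue: $17063.20

Per-click bids in order: $8.62 (Lumen) > $8.54 (Novara) > $7.39 (Alder) > …
Slot 1: Lumen pays $8.54 × 1150 = $9821.00
Slot 2: Novara pays $7.39 × 980 = $7242.20
Total = $17063.20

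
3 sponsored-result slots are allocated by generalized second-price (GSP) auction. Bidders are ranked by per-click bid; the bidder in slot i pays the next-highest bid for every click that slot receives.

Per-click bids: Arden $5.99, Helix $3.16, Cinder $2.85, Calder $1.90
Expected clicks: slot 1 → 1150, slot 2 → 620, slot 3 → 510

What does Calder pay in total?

Calder pays $0.00

Sorting advertisers: $5.99 (Arden) > $3.16 (Helix) > $2.85 (Cinder) > $1.90 (Calder)
Calder ranks below slot 3 → no slot, pays nothing.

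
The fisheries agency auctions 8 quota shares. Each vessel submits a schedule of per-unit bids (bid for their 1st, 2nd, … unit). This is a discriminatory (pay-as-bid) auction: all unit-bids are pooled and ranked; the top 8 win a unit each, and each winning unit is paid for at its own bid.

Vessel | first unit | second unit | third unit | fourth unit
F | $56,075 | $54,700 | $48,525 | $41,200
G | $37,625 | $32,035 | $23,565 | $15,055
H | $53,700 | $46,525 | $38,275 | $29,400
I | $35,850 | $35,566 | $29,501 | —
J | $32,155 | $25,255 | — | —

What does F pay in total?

F pays $200,500

Merging the schedules and taking the best 8: 56,075 (F-1), 54,700 (F-2), 53,700 (H-1), 48,525 (F-3), 46,525 (H-2), 41,200 (F-4), 38,275 (H-3), 37,625 (G-1)
Next rejected bid: $35,850 (not a price — pay-as-bid).
F's winning unit-bids: 56,075 + 54,700 + 48,525 + 41,200 = $200,500.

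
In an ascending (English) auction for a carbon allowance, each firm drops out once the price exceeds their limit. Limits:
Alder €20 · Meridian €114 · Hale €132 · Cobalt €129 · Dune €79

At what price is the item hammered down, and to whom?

Limits in order: 132 (Hale) > 129 (Cobalt) > 114 (Meridian) > 79 (Dune) > 20 (Alder)
Once the price passes €129, only Hale is left; the hammer falls at Cobalt's limit of €129.

Hale wins at €129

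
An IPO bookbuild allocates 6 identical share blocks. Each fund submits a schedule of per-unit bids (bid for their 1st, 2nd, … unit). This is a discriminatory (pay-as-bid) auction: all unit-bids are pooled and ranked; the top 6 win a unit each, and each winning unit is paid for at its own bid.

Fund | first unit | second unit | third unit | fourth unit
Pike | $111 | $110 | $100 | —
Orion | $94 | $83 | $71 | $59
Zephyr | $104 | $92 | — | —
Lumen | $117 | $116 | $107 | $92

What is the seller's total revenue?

Pooled unit-bids ranked (top 6): 117 (Lumen-1), 116 (Lumen-2), 111 (Pike-1), 110 (Pike-2), 107 (Lumen-3), 104 (Zephyr-1)
Next rejected bid: $100 (not a price — pay-as-bid).
Each winning unit pays its own bid.
Revenue = 117 + 116 + 111 + 110 + 107 + 104 = $665.

Total revenue: $665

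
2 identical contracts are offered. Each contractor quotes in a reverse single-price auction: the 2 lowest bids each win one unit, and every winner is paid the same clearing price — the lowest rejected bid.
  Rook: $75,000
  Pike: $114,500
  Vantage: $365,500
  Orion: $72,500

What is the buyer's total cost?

Ordering the bids: 72,500 (Orion), 75,000 (Rook), 114,500 (Pike), 365,500 (Vantage)
Lowest 2: Orion, Rook.
Clearing price = lowest rejected bid = $114,500.
Total cost = 2 × $114,500 = $229,000.

Total cost: $229,000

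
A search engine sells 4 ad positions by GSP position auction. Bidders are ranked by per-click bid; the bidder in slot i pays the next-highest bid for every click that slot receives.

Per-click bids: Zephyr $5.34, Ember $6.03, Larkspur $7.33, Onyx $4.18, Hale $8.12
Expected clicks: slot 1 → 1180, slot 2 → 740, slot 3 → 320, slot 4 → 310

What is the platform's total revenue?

Total revenue: $16116.20

Sorting advertisers: $8.12 (Hale) > $7.33 (Larkspur) > $6.03 (Ember) > $5.34 (Zephyr) > $4.18 (Onyx)
Slot 1: Hale pays $7.33 × 1180 = $8649.40
Slot 2: Larkspur pays $6.03 × 740 = $4462.20
Slot 3: Ember pays $5.34 × 320 = $1708.80
Slot 4: Zephyr pays $4.18 × 310 = $1295.80
Total = $16116.20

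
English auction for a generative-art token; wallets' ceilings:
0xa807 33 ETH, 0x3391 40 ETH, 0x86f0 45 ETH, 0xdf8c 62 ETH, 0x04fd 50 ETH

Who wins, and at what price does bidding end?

Open ascending-bid auction: the price rises until one bidder remains; the winner pays the price at which the last rival dropped out.
Sorting limits: 62 (0xdf8c) > 50 (0x04fd) > 45 (0x86f0) > 40 (0x3391) > 33 (0xa807)
0x04fd is the last rival to drop out, at 50 ETH; 0xdf8c remains and wins at that price.

0xdf8c wins at 50 ETH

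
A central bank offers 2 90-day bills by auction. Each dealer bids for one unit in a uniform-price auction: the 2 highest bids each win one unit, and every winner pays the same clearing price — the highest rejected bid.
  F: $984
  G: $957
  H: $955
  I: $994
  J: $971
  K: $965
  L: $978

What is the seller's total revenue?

Ordering the bids: 994 (I), 984 (F), 978 (L), 971 (J), …
The 2 highest are I, F.
First losing bid is L's $978, which sets the uniform price.
Total revenue = 2 × $978 = $1,956.

Total revenue: $1,956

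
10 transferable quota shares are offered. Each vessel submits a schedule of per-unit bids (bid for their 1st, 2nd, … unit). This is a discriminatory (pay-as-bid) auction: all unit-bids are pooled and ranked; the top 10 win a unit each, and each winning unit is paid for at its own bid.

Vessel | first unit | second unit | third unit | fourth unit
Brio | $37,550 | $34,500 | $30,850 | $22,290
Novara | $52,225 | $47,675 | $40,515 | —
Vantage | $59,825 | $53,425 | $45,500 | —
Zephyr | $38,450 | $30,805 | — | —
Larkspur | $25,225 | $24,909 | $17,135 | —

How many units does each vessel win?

Merging the schedules and taking the best 10: 59,825 (Vantage-1), 53,425 (Vantage-2), 52,225 (Novara-1), 47,675 (Novara-2), 45,500 (Vantage-3), 40,515 (Novara-3), 38,450 (Zephyr-1), 37,550 (Brio-1), 34,500 (Brio-2), 30,850 (Brio-3)
Next rejected bid: $30,805 (not a price — pay-as-bid).
Allocation: Brio 3, Novara 3, Vantage 3, Zephyr 1.

Brio 3, Novara 3, Vantage 3, Zephyr 1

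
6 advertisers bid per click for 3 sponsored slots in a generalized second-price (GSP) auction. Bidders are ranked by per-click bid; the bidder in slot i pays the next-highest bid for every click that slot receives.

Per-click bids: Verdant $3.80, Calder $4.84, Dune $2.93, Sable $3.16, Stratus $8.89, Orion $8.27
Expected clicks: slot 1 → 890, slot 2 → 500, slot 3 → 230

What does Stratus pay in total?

Stratus pays $7360.30

Per-click bids in order: $8.89 (Stratus) > $8.27 (Orion) > $4.84 (Calder) > $3.80 (Verdant) > …
Stratus holds slot 1 → pays next bid $8.27 × 890 clicks = $7360.30.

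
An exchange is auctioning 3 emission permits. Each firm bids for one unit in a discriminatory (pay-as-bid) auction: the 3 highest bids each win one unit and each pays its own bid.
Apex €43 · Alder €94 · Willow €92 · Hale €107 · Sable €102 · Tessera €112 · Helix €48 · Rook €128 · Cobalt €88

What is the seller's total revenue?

Total revenue: €347

Ordering the bids: 128 (Rook), 112 (Tessera), 107 (Hale), 102 (Sable), 94 (Alder), …
The 3 highest are Rook, Tessera, Hale.
Total revenue = 128 + 112 + 107 = €347.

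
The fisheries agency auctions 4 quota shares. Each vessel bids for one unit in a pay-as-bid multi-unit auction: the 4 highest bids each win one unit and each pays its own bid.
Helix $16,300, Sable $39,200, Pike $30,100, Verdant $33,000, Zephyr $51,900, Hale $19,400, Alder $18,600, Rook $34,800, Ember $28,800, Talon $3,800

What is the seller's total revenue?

Ordering the bids: 51,900 (Zephyr), 39,200 (Sable), 34,800 (Rook), 33,000 (Verdant), 30,100 (Pike), 28,800 (Ember), …
Winners (4 units): Zephyr, Sable, Rook, Verdant.
Total revenue = 51,900 + 39,200 + 34,800 + 33,000 = $158,900.

Total revenue: $158,900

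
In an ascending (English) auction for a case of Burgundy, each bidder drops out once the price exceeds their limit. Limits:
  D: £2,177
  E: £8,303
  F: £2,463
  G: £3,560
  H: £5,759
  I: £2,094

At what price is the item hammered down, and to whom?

Limits ranked: 8,303 (E) > 5,759 (H) > 3,560 (G) > 2,463 (F) > 2,177 (D) > 2,094 (I)
Once the price passes £5,759, only E is left; the hammer falls at H's limit of £5,759.

E wins at £5,759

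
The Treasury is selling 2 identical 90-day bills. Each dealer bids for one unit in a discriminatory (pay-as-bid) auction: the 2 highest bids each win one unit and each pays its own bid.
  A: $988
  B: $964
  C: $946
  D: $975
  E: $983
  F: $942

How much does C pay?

Ordering the bids: 988 (A), 983 (E), 975 (D), 964 (B), …
The 2 highest are A, E.
C does not win → $0.

C pays $0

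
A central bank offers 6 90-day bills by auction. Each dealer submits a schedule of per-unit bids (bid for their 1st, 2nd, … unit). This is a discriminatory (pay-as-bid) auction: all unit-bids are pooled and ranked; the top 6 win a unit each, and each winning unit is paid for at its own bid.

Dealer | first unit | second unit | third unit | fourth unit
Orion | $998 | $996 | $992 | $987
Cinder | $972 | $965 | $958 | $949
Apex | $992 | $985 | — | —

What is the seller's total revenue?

Pooled unit-bids ranked (top 6): 998 (Orion-1), 996 (Orion-2), 992 (Orion-3), 992 (Apex-1), 987 (Orion-4), 985 (Apex-2)
Next rejected bid: $972 (not a price — pay-as-bid).
Each winning unit pays its own bid.
Revenue = 998 + 996 + 992 + 992 + 987 + 985 = $5,950.

Total revenue: $5,950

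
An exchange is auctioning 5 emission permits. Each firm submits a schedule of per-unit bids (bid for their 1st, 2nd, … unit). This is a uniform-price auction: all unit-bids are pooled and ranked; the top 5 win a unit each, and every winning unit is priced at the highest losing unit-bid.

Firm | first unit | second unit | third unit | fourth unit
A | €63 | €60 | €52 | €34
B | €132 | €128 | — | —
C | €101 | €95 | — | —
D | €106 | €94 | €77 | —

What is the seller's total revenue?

All unit-bids, highest first — top 5: 132 (B-1), 128 (B-2), 106 (D-1), 101 (C-1), 95 (C-2)
First bid not allocated: €94.
Allocation: B 2, C 2, D 1. Every unit priced at €94.
Revenue = 5 × 94 = €470.

Total revenue: €470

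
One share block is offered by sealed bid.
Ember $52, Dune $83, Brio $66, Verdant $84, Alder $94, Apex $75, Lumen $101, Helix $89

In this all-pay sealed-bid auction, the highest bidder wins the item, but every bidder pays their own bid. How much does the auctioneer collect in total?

Sorting bids: 101 (Lumen) > 94 (Alder) > 89 (Helix) > 84 (Verdant) > 83 (Dune) > 75 (Apex) > …
Every bidder forfeits their bid regardless of winning.
Revenue = 52 + 83 + 66 + 84 + 94 + 75 + 101 + 89 = $644.

Total revenue: $644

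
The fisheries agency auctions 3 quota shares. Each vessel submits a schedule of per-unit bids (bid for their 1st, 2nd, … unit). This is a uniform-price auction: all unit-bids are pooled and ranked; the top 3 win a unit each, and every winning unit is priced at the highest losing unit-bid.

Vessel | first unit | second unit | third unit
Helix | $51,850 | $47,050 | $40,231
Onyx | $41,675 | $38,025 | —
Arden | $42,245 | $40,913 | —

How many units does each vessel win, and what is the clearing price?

Merging the schedules and taking the best 3: 51,850 (Helix-1), 47,050 (Helix-2), 42,245 (Arden-1)
First bid not allocated: $41,675.
Allocation: Arden 1, Helix 2.

Arden 1, Helix 2; clearing price $41,675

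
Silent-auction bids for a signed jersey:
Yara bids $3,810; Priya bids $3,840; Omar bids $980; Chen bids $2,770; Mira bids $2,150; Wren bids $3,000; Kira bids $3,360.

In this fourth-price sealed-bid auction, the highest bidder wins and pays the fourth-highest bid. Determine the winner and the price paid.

Fourth-price sealed-bid auction: the highest bidder wins and pays the fourth-highest bid.
Bids in order: 3,840 (Priya) > 3,810 (Yara) > 3,360 (Kira) > 3,000 (Wren) > 2,770 (Chen) > 2,150 (Mira) > …
Priya is highest; pays the fourth-highest bid, $3,000.

Priya pays $3,000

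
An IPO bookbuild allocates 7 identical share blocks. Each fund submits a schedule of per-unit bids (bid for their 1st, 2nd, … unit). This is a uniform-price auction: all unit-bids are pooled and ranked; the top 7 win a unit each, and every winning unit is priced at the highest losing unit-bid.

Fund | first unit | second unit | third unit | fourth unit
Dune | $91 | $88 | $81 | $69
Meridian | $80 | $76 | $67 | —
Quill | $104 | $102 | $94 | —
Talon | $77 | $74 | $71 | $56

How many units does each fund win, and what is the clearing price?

Dune 3, Meridian 1, Quill 3; clearing price $77

All unit-bids, highest first — top 7: 104 (Quill-1), 102 (Quill-2), 94 (Quill-3), 91 (Dune-1), 88 (Dune-2), 81 (Dune-3), 80 (Meridian-1)
First bid not allocated: $77.
Allocation: Dune 3, Meridian 1, Quill 3.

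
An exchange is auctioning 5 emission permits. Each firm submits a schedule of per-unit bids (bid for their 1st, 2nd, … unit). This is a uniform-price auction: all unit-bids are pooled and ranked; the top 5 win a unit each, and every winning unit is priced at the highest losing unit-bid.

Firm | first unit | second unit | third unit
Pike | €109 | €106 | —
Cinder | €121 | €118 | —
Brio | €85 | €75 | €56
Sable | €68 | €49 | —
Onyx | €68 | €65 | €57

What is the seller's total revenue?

Pooled unit-bids ranked (top 5): 121 (Cinder-1), 118 (Cinder-2), 109 (Pike-1), 106 (Pike-2), 85 (Brio-1)
First bid not allocated: €75.
Allocation: Brio 1, Cinder 2, Pike 2. Every unit priced at €75.
Revenue = 5 × 75 = €375.

Total revenue: €375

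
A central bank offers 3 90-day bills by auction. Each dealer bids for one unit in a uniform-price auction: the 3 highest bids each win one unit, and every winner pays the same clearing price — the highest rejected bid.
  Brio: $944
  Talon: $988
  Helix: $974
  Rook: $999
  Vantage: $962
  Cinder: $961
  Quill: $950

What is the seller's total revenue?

Bids ranked high→low: 999 (Rook), 988 (Talon), 974 (Helix), 962 (Vantage), 961 (Cinder), …
Winners (3 units): Rook, Talon, Helix.
Clearing price = highest rejected bid = $962.
Total revenue = 3 × $962 = $2,886.

Total revenue: $2,886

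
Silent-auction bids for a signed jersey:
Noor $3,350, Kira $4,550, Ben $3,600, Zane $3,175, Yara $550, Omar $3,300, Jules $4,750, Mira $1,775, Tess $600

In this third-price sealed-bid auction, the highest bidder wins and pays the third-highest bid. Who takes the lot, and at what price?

Jules pays $3,600

Rule: the highest bidder wins and pays the third-highest bid.
Bids in order: 4,750 (Jules) > 4,550 (Kira) > 3,600 (Ben) > 3,350 (Noor) > 3,300 (Omar) > 3,175 (Zane) > …
Jules wins; payment is bid #3 in the ranking = $3,600.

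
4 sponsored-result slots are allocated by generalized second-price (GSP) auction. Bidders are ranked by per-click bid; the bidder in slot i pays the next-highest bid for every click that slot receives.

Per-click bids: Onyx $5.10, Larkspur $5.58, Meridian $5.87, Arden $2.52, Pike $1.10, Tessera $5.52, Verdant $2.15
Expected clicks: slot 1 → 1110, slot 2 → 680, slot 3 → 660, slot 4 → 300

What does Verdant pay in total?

Verdant pays $0.00

Per-click bids in order: $5.87 (Meridian) > $5.58 (Larkspur) > $5.52 (Tessera) > $5.10 (Onyx) > $2.52 (Arden) > …
Verdant ranks below slot 4 → no slot, pays nothing.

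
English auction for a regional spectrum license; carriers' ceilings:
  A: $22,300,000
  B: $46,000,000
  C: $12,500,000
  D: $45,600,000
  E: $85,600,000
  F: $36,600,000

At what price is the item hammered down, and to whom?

Limits ranked: 85,600,000 (E) > 46,000,000 (B) > 45,600,000 (D) > 36,600,000 (F) > 22,300,000 (A) > 12,500,000 (C)
B is the last rival to drop out, at $46,000,000; E remains and wins at that price.

E wins at $46,000,000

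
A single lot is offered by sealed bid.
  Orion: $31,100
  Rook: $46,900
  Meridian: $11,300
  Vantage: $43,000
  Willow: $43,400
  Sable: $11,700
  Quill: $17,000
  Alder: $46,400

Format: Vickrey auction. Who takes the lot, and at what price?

Sorting bids: 46,900 (Rook) > 46,400 (Alder) > 43,400 (Willow) > 43,000 (Vantage) > 31,100 (Orion) > 17,000 (Quill) > …
Second-price: Rook pays Alder's bid of $46,400.

Rook pays $46,400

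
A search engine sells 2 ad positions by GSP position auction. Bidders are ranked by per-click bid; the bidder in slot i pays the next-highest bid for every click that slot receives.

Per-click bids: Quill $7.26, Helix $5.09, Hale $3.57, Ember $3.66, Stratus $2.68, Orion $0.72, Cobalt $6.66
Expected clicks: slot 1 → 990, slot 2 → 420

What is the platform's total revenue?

Total revenue: $8731.20

Per-click bids in order: $7.26 (Quill) > $6.66 (Cobalt) > $5.09 (Helix) > …
Slot 1: Quill pays $6.66 × 990 = $6593.40
Slot 2: Cobalt pays $5.09 × 420 = $2137.80
Total = $8731.20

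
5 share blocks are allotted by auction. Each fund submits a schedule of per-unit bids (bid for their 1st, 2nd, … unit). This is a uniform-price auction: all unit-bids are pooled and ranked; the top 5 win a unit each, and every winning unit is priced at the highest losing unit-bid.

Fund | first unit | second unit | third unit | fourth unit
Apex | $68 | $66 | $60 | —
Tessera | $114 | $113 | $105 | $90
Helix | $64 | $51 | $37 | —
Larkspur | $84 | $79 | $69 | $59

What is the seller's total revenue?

Merging the schedules and taking the best 5: 114 (Tessera-1), 113 (Tessera-2), 105 (Tessera-3), 90 (Tessera-4), 84 (Larkspur-1)
Highest rejected unit-bid = $79.
Allocation: Larkspur 1, Tessera 4. Every unit priced at $79.
Revenue = 5 × 79 = $395.

Total revenue: $395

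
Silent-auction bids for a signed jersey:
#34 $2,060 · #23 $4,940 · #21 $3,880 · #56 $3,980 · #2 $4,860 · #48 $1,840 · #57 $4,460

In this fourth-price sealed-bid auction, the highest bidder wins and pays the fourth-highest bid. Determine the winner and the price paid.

Bids in order: 4,940 (#23) > 4,860 (#2) > 4,460 (#57) > 3,980 (#56) > 3,880 (#21) > 2,060 (#34) > …
#23 wins; payment is bid #4 in the ranking = $3,980.

#23 pays $3,980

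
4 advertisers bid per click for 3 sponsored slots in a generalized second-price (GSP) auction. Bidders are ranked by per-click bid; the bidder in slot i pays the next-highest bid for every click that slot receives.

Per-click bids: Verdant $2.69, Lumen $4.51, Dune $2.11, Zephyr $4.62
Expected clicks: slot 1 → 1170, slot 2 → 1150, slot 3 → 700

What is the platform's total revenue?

Total revenue: $9847.20

Per-click bids in order: $4.62 (Zephyr) > $4.51 (Lumen) > $2.69 (Verdant) > $2.11 (Dune)
Slot 1: Zephyr pays $4.51 × 1170 = $5276.70
Slot 2: Lumen pays $2.69 × 1150 = $3093.50
Slot 3: Verdant pays $2.11 × 700 = $1477.00
Total = $9847.20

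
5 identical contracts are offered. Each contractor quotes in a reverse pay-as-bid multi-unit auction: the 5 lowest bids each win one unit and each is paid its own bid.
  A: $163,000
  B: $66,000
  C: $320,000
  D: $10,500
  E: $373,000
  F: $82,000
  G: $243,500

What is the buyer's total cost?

Total cost: $565,000

Ordering the bids: 10,500 (D), 66,000 (B), 82,000 (F), 163,000 (A), 243,500 (G), 320,000 (C), 373,000 (E)
The 5 lowest are D, B, F, A, G.
Total cost = 10,500 + 66,000 + 82,000 + 163,000 + 243,500 = $565,000.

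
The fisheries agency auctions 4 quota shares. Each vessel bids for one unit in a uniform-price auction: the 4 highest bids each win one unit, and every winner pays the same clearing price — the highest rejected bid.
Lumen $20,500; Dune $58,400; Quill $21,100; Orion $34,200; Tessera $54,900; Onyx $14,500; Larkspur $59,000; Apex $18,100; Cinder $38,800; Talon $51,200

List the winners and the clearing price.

Larkspur, Dune, Tessera, Talon; each pays $38,800

Sorting: 59,000 (Larkspur), 58,400 (Dune), 54,900 (Tessera), 51,200 (Talon), 38,800 (Cinder), 34,200 (Orion), …
Winners (4 units): Larkspur, Dune, Tessera, Talon.
First losing bid is Cinder's $38,800, which sets the uniform price.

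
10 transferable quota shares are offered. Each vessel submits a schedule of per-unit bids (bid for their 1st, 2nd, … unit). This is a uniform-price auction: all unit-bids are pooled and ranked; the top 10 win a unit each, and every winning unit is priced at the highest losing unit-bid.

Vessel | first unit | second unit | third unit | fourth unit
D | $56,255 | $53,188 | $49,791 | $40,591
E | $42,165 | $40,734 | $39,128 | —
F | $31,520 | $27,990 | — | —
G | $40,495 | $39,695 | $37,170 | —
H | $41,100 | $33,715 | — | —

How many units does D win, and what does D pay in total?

All unit-bids, highest first — top 10: 56,255 (D-1), 53,188 (D-2), 49,791 (D-3), 42,165 (E-1), 41,100 (H-1), 40,734 (E-2), 40,591 (D-4), 40,495 (G-1), 39,695 (G-2), 39,128 (E-3)
Highest rejected unit-bid = $37,170.
D wins 4 unit(s) at $37,170 each.

D: 4 units, pays $148,680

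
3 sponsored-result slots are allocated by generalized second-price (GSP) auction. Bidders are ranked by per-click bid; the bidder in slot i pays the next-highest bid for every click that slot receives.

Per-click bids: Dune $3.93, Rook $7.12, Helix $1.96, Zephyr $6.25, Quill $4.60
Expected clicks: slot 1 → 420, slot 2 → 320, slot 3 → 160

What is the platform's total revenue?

Sorting advertisers: $7.12 (Rook) > $6.25 (Zephyr) > $4.60 (Quill) > $3.93 (Dune) > …
Slot 1: Rook pays $6.25 × 420 = $2625.00
Slot 2: Zephyr pays $4.60 × 320 = $1472.00
Slot 3: Quill pays $3.93 × 160 = $628.80
Total = $4725.80

Total revenue: $4725.80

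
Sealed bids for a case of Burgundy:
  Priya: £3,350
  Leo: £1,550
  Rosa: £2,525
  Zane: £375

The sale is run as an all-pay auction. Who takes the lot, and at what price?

All-pay auction: the highest bidder wins the item, but every bidder pays their own bid.
Bids ranked: 3,350 (Priya) > 2,525 (Rosa) > 1,550 (Leo) > 375 (Zane)
Priya wins with the top bid; all bids are sunk regardless.

Priya pays £3,350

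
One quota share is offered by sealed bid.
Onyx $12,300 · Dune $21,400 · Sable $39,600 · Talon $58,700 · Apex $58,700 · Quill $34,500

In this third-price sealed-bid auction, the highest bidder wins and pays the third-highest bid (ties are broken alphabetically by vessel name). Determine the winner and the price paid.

Apex pays $39,600

Third-price sealed-bid auction: the highest bidder wins and pays the third-highest bid.
Bids ranked: 58,700 (Apex) > 58,700 (Talon) > 39,600 (Sable) > 34,500 (Quill) > 21,400 (Dune) > 12,300 (Onyx)
Apex and Talon tie at $58,700; tie-break gives it to Apex.
Apex wins; payment is bid #3 in the ranking = $39,600.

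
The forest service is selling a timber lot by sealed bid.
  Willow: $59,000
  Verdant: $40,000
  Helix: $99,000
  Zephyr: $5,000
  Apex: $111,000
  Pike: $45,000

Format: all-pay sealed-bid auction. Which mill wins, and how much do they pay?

Apex pays $111,000

Bids in order: 111,000 (Apex) > 99,000 (Helix) > 59,000 (Willow) > 45,000 (Pike) > 40,000 (Verdant) > 5,000 (Zephyr)
Apex wins with the top bid; all bids are sunk regardless.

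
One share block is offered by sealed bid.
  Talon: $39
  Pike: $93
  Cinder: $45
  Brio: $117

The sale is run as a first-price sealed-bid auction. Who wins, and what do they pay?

First-price sealed-bid auction: the highest bidder wins and pays their own bid.
Bids ranked: 117 (Brio) > 93 (Pike) > 45 (Cinder) > 39 (Talon)
Brio has the highest bid and pays exactly that: $117.

Brio pays $117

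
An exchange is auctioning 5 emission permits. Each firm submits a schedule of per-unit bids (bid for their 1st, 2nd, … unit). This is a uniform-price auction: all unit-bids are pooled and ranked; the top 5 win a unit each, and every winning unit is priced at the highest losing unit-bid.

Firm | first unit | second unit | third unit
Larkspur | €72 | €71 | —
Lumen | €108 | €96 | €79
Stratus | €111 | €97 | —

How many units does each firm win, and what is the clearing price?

Lumen 3, Stratus 2; clearing price €72

Merging the schedules and taking the best 5: 111 (Stratus-1), 108 (Lumen-1), 97 (Stratus-2), 96 (Lumen-2), 79 (Lumen-3)
First bid not allocated: €72.
Allocation: Lumen 3, Stratus 2.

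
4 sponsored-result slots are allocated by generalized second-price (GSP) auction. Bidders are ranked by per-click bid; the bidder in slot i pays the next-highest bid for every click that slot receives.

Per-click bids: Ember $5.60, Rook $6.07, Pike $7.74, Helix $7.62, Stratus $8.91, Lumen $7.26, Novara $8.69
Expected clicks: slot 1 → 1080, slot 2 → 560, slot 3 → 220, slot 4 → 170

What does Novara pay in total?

Novara pays $4334.40

Sorting advertisers: $8.91 (Stratus) > $8.69 (Novara) > $7.74 (Pike) > $7.62 (Helix) > $7.26 (Lumen) > …
Novara holds slot 2 → pays next bid $7.74 × 560 clicks = $4334.40.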